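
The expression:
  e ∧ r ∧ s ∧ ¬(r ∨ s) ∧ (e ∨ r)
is never true.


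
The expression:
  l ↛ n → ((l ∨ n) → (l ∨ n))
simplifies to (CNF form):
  True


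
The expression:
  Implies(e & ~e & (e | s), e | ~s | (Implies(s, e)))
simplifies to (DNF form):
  True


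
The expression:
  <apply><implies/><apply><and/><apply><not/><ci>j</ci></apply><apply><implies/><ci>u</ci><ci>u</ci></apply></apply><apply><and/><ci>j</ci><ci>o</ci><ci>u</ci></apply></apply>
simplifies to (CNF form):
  <ci>j</ci>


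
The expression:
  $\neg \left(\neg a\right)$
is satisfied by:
  {a: True}


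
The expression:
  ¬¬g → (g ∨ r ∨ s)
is always true.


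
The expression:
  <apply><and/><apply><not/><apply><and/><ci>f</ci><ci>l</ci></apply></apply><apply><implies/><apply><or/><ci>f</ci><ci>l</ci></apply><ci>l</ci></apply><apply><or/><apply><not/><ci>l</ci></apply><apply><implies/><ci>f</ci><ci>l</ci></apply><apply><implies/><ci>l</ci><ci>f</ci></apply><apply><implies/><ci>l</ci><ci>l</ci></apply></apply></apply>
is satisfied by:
  {f: False}


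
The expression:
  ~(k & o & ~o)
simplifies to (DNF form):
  True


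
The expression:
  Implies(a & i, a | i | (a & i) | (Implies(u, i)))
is always true.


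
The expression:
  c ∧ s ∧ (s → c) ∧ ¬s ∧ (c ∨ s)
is never true.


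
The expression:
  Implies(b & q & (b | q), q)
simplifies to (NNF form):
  True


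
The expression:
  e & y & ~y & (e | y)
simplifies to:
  False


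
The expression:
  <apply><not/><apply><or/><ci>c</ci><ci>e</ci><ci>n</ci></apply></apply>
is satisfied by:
  {n: False, e: False, c: False}


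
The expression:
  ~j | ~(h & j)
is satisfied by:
  {h: False, j: False}
  {j: True, h: False}
  {h: True, j: False}


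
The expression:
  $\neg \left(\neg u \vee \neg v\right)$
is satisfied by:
  {u: True, v: True}


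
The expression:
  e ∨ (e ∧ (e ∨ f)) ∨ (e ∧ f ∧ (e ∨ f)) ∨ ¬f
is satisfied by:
  {e: True, f: False}
  {f: False, e: False}
  {f: True, e: True}


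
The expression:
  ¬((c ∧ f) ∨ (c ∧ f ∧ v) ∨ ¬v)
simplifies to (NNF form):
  v ∧ (¬c ∨ ¬f)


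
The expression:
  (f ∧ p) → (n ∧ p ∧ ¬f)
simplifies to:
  ¬f ∨ ¬p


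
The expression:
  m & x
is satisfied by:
  {m: True, x: True}


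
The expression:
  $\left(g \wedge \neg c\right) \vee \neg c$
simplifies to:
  $\neg c$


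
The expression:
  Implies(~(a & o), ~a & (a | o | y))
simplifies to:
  o | (y & ~a)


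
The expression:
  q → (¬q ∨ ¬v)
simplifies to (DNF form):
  ¬q ∨ ¬v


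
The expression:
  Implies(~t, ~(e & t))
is always true.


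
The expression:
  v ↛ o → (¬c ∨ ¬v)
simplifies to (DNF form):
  o ∨ ¬c ∨ ¬v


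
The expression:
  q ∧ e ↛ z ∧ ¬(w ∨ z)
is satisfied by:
  {e: True, q: True, w: False, z: False}


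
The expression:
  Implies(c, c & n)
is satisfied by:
  {n: True, c: False}
  {c: False, n: False}
  {c: True, n: True}


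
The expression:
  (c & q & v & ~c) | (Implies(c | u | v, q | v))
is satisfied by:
  {q: True, v: True, c: False, u: False}
  {q: True, v: True, u: True, c: False}
  {q: True, v: True, c: True, u: False}
  {q: True, v: True, u: True, c: True}
  {q: True, c: False, u: False, v: False}
  {q: True, u: True, c: False, v: False}
  {q: True, c: True, u: False, v: False}
  {q: True, u: True, c: True, v: False}
  {v: True, c: False, u: False, q: False}
  {u: True, v: True, c: False, q: False}
  {v: True, c: True, u: False, q: False}
  {u: True, v: True, c: True, q: False}
  {v: False, c: False, u: False, q: False}


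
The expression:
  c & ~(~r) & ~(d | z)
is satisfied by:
  {r: True, c: True, d: False, z: False}


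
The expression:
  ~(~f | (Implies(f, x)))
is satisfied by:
  {f: True, x: False}


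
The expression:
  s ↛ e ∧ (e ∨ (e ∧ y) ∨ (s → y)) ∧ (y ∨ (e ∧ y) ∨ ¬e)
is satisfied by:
  {s: True, y: True, e: False}


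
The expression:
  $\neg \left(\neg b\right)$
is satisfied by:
  {b: True}


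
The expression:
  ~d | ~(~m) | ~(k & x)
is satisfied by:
  {m: True, k: False, d: False, x: False}
  {x: False, k: False, m: False, d: False}
  {x: True, m: True, k: False, d: False}
  {x: True, k: False, m: False, d: False}
  {d: True, m: True, x: False, k: False}
  {d: True, x: False, k: False, m: False}
  {d: True, x: True, m: True, k: False}
  {d: True, x: True, k: False, m: False}
  {m: True, k: True, d: False, x: False}
  {k: True, d: False, m: False, x: False}
  {x: True, k: True, m: True, d: False}
  {x: True, k: True, d: False, m: False}
  {m: True, k: True, d: True, x: False}
  {k: True, d: True, x: False, m: False}
  {x: True, k: True, d: True, m: True}


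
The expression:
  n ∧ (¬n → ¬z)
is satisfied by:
  {n: True}


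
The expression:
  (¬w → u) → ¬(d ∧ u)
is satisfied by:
  {u: False, d: False}
  {d: True, u: False}
  {u: True, d: False}


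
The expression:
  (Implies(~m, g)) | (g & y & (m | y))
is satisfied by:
  {m: True, g: True}
  {m: True, g: False}
  {g: True, m: False}


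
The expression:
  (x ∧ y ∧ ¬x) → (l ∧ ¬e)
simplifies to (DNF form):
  True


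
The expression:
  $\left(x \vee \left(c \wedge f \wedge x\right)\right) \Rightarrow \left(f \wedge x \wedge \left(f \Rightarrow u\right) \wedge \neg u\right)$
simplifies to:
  $\neg x$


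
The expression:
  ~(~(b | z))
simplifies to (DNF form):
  b | z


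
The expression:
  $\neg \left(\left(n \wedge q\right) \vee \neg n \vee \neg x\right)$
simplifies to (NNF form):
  $n \wedge x \wedge \neg q$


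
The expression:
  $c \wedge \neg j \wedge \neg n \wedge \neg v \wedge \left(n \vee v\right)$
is never true.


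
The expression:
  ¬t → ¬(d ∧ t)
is always true.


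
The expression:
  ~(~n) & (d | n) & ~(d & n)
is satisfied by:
  {n: True, d: False}


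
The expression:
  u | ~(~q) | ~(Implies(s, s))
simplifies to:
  q | u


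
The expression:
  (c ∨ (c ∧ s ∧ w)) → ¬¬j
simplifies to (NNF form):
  j ∨ ¬c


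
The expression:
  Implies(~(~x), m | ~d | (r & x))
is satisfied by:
  {r: True, m: True, d: False, x: False}
  {r: True, m: False, d: False, x: False}
  {m: True, r: False, d: False, x: False}
  {r: False, m: False, d: False, x: False}
  {r: True, x: True, m: True, d: False}
  {r: True, x: True, m: False, d: False}
  {x: True, m: True, r: False, d: False}
  {x: True, r: False, m: False, d: False}
  {r: True, d: True, m: True, x: False}
  {r: True, d: True, m: False, x: False}
  {d: True, m: True, r: False, x: False}
  {d: True, r: False, m: False, x: False}
  {x: True, d: True, r: True, m: True}
  {x: True, d: True, r: True, m: False}
  {x: True, d: True, m: True, r: False}


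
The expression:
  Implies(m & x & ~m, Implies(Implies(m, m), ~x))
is always true.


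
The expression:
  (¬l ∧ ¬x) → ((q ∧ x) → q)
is always true.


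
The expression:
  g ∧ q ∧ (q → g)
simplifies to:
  g ∧ q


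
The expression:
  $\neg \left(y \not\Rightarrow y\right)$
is always true.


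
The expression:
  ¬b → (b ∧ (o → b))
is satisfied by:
  {b: True}


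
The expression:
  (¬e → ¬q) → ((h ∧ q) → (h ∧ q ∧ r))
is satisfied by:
  {r: True, h: False, e: False, q: False}
  {r: False, h: False, e: False, q: False}
  {r: True, q: True, h: False, e: False}
  {q: True, r: False, h: False, e: False}
  {r: True, e: True, q: False, h: False}
  {e: True, q: False, h: False, r: False}
  {r: True, q: True, e: True, h: False}
  {q: True, e: True, r: False, h: False}
  {r: True, h: True, q: False, e: False}
  {h: True, q: False, e: False, r: False}
  {r: True, q: True, h: True, e: False}
  {q: True, h: True, r: False, e: False}
  {r: True, e: True, h: True, q: False}
  {e: True, h: True, q: False, r: False}
  {r: True, q: True, e: True, h: True}


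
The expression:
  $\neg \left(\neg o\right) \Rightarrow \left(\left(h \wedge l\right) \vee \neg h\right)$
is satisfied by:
  {l: True, h: False, o: False}
  {h: False, o: False, l: False}
  {o: True, l: True, h: False}
  {o: True, h: False, l: False}
  {l: True, h: True, o: False}
  {h: True, l: False, o: False}
  {o: True, h: True, l: True}


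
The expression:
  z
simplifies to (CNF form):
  z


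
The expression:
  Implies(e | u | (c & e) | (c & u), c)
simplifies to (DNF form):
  c | (~e & ~u)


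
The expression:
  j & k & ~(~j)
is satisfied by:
  {j: True, k: True}


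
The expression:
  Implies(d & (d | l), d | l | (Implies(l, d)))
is always true.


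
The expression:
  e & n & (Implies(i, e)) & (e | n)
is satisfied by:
  {e: True, n: True}


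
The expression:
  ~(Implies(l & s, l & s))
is never true.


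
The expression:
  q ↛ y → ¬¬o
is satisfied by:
  {y: True, o: True, q: False}
  {y: True, q: False, o: False}
  {o: True, q: False, y: False}
  {o: False, q: False, y: False}
  {y: True, o: True, q: True}
  {y: True, q: True, o: False}
  {o: True, q: True, y: False}


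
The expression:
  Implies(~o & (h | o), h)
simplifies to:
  True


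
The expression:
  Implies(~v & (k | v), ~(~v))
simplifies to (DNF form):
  v | ~k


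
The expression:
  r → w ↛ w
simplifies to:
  ¬r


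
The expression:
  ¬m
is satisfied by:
  {m: False}


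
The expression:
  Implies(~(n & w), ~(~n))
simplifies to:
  n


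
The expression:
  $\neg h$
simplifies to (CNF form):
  $\neg h$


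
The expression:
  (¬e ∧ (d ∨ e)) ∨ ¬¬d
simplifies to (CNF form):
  d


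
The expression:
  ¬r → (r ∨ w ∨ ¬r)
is always true.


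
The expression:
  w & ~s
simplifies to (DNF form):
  w & ~s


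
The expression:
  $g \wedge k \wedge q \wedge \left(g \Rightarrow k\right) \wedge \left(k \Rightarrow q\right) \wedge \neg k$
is never true.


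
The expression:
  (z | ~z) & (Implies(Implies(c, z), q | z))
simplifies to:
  c | q | z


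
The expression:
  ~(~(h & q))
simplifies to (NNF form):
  h & q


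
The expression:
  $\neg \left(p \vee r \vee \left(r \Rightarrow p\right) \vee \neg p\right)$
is never true.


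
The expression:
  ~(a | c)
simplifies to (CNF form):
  ~a & ~c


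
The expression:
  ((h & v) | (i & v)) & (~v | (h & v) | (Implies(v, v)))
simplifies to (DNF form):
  (h & v) | (i & v)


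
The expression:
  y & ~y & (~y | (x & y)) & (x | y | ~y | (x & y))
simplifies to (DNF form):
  False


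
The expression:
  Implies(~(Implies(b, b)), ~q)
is always true.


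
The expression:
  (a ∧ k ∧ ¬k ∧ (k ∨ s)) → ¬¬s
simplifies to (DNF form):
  True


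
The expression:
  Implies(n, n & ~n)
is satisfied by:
  {n: False}


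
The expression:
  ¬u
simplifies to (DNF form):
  ¬u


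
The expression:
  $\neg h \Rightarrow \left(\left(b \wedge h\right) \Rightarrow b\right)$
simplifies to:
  $\text{True}$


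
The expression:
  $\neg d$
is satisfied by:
  {d: False}


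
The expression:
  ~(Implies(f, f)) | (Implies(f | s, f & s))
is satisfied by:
  {f: False, s: False}
  {s: True, f: True}


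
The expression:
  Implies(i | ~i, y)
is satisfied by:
  {y: True}


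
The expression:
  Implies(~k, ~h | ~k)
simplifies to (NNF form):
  True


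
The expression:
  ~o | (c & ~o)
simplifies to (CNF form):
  ~o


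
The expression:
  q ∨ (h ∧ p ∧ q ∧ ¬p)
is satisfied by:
  {q: True}


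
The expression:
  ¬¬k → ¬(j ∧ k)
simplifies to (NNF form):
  ¬j ∨ ¬k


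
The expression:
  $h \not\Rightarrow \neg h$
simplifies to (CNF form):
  $h$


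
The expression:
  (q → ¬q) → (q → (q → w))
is always true.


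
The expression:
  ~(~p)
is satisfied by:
  {p: True}


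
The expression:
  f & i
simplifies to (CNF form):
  f & i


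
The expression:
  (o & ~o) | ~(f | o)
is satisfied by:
  {o: False, f: False}


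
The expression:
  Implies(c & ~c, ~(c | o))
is always true.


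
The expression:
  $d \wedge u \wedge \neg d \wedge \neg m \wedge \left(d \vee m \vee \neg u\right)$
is never true.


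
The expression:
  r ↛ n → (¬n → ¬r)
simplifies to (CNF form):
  n ∨ ¬r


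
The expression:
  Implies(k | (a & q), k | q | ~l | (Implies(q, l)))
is always true.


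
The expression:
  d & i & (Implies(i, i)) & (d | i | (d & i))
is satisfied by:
  {i: True, d: True}


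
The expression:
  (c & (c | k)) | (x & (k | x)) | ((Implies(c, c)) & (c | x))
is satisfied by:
  {x: True, c: True}
  {x: True, c: False}
  {c: True, x: False}


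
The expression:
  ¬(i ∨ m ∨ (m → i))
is never true.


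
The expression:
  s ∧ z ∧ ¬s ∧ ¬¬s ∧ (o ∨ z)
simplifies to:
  False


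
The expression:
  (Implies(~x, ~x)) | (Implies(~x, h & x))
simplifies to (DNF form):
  True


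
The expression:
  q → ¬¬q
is always true.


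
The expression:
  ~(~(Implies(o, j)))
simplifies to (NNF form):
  j | ~o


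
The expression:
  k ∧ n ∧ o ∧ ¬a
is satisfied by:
  {n: True, o: True, k: True, a: False}


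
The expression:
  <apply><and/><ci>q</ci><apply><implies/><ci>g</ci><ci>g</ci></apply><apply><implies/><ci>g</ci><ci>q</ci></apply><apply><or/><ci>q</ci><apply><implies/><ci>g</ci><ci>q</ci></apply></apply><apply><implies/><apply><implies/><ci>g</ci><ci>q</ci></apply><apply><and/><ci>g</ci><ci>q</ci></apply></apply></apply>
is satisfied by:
  {g: True, q: True}


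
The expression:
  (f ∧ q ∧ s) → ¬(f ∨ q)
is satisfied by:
  {s: False, q: False, f: False}
  {f: True, s: False, q: False}
  {q: True, s: False, f: False}
  {f: True, q: True, s: False}
  {s: True, f: False, q: False}
  {f: True, s: True, q: False}
  {q: True, s: True, f: False}


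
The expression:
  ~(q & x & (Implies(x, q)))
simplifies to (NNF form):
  ~q | ~x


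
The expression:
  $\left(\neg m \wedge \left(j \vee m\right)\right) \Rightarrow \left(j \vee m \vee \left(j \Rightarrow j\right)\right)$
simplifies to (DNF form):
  $\text{True}$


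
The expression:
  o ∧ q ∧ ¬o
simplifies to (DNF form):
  False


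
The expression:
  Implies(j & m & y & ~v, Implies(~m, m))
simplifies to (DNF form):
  True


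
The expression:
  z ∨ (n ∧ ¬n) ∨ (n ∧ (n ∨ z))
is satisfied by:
  {n: True, z: True}
  {n: True, z: False}
  {z: True, n: False}


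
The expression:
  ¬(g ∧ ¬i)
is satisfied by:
  {i: True, g: False}
  {g: False, i: False}
  {g: True, i: True}


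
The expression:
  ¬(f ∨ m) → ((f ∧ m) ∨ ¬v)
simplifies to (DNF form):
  f ∨ m ∨ ¬v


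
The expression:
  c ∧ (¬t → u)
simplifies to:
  c ∧ (t ∨ u)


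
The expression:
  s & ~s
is never true.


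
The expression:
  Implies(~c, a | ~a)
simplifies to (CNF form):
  True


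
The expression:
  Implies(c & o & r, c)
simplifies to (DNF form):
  True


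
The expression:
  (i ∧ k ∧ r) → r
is always true.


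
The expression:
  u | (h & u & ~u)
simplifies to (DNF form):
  u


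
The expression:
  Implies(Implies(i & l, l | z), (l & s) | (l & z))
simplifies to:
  l & (s | z)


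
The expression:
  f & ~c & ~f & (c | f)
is never true.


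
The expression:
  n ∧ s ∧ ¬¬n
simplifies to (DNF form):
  n ∧ s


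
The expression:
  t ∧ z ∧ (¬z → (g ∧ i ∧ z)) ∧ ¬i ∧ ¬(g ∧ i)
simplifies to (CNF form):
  t ∧ z ∧ ¬i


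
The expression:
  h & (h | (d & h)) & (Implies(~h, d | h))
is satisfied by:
  {h: True}


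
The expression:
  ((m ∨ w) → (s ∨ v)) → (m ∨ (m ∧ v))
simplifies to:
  m ∨ (w ∧ ¬s ∧ ¬v)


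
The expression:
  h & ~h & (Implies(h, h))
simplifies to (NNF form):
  False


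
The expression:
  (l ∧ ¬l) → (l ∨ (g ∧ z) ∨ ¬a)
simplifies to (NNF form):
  True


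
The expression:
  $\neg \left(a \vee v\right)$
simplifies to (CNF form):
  $\neg a \wedge \neg v$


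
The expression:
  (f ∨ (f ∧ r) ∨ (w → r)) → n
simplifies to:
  n ∨ (w ∧ ¬f ∧ ¬r)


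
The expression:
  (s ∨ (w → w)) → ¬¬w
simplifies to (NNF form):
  w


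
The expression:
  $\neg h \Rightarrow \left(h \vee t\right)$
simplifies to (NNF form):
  $h \vee t$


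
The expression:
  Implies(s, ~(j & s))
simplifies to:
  ~j | ~s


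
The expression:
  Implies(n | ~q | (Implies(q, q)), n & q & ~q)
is never true.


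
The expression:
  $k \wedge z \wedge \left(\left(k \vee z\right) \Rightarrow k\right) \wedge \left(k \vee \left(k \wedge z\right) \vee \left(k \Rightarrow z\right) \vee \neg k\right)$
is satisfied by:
  {z: True, k: True}


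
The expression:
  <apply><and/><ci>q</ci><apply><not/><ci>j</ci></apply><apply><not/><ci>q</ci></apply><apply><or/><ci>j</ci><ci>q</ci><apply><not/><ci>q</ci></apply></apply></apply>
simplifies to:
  <false/>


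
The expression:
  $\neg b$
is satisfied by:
  {b: False}


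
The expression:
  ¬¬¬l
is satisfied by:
  {l: False}


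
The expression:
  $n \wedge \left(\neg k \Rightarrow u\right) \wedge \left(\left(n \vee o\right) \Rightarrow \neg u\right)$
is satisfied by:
  {n: True, k: True, u: False}


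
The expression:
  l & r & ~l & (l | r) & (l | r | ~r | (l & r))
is never true.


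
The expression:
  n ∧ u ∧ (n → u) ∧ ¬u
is never true.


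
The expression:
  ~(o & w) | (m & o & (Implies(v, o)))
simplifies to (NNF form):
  m | ~o | ~w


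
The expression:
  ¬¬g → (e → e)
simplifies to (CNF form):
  True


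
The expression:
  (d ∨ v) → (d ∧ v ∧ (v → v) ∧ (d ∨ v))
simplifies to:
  (d ∧ v) ∨ (¬d ∧ ¬v)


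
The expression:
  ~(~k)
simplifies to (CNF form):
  k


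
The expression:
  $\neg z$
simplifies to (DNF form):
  $\neg z$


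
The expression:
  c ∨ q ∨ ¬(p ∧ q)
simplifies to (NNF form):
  True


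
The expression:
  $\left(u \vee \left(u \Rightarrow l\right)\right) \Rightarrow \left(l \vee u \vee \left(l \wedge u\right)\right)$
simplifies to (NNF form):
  $l \vee u$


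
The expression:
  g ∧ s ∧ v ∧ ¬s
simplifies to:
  False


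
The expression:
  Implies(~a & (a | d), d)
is always true.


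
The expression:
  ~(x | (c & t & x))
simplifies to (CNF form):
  ~x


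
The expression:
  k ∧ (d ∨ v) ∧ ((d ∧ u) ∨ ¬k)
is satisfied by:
  {u: True, d: True, k: True}


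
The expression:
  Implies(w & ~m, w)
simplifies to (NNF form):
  True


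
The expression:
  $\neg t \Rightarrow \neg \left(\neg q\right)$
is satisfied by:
  {t: True, q: True}
  {t: True, q: False}
  {q: True, t: False}


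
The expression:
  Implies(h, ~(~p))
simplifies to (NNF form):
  p | ~h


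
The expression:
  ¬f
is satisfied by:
  {f: False}


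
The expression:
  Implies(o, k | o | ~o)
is always true.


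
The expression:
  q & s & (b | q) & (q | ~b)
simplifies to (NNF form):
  q & s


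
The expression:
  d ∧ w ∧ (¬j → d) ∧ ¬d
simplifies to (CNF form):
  False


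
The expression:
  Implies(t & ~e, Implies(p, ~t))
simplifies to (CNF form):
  e | ~p | ~t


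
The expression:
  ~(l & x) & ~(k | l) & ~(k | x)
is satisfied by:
  {x: False, l: False, k: False}


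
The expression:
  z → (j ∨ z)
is always true.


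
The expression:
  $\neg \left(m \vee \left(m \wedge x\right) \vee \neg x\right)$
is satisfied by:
  {x: True, m: False}


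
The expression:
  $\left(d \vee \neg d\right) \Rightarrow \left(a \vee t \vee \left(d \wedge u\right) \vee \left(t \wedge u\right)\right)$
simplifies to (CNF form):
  $\left(a \vee d \vee t\right) \wedge \left(a \vee t \vee u\right)$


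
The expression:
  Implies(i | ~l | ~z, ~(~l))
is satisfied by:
  {l: True}


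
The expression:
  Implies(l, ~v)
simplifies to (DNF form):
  ~l | ~v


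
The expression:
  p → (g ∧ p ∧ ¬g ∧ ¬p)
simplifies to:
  ¬p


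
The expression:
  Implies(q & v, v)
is always true.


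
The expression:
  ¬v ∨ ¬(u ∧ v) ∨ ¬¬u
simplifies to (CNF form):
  True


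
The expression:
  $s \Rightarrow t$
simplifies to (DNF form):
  $t \vee \neg s$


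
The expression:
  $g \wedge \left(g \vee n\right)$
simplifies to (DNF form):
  $g$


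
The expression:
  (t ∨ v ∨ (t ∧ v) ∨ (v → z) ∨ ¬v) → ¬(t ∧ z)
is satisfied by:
  {t: False, z: False}
  {z: True, t: False}
  {t: True, z: False}


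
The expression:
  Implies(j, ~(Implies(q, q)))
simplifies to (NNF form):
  ~j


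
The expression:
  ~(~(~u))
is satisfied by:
  {u: False}


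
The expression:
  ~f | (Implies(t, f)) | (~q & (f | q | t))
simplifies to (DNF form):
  True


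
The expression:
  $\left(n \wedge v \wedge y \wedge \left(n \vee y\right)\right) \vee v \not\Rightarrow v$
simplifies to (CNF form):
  $n \wedge v \wedge y$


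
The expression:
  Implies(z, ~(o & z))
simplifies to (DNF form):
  ~o | ~z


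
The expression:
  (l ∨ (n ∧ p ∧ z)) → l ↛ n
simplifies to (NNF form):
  (¬l ∧ ¬p) ∨ (¬l ∧ ¬z) ∨ ¬n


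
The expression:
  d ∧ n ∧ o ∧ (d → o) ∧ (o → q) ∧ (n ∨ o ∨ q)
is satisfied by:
  {o: True, d: True, q: True, n: True}


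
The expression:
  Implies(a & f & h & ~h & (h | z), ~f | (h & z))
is always true.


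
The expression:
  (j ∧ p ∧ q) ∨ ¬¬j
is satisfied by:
  {j: True}


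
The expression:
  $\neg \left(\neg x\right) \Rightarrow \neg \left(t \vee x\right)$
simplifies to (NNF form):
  $\neg x$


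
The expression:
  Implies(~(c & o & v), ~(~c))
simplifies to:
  c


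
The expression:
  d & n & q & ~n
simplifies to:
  False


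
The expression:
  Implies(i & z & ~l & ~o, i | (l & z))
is always true.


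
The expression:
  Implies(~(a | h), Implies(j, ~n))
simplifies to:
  a | h | ~j | ~n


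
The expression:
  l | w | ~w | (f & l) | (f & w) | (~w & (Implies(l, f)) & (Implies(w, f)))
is always true.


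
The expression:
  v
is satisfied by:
  {v: True}


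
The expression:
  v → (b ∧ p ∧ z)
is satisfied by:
  {z: True, p: True, b: True, v: False}
  {z: True, p: True, b: False, v: False}
  {z: True, b: True, p: False, v: False}
  {z: True, b: False, p: False, v: False}
  {p: True, b: True, z: False, v: False}
  {p: True, z: False, b: False, v: False}
  {p: False, b: True, z: False, v: False}
  {p: False, z: False, b: False, v: False}
  {z: True, v: True, p: True, b: True}


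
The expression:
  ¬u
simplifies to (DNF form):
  ¬u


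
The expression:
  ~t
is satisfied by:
  {t: False}


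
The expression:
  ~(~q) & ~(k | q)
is never true.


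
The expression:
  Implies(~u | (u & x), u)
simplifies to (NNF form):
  u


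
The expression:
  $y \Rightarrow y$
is always true.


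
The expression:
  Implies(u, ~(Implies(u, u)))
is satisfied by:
  {u: False}


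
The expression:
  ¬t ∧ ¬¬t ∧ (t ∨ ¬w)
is never true.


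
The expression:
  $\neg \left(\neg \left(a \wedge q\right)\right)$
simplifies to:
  $a \wedge q$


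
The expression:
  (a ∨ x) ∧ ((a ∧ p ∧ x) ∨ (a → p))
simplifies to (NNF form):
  (a ∧ p) ∨ (x ∧ ¬a)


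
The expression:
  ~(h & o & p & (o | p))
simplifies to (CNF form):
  ~h | ~o | ~p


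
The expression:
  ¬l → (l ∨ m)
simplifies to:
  l ∨ m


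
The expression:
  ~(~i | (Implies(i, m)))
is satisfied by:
  {i: True, m: False}


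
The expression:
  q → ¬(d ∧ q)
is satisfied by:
  {q: False, d: False}
  {d: True, q: False}
  {q: True, d: False}


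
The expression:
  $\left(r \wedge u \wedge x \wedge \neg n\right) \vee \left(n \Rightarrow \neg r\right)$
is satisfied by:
  {n: False, r: False}
  {r: True, n: False}
  {n: True, r: False}


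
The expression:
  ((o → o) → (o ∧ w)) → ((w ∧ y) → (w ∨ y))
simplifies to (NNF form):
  True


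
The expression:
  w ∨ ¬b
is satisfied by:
  {w: True, b: False}
  {b: False, w: False}
  {b: True, w: True}


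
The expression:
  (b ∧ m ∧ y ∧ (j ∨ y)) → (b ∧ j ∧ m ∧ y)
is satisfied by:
  {j: True, m: False, y: False, b: False}
  {j: False, m: False, y: False, b: False}
  {b: True, j: True, m: False, y: False}
  {b: True, j: False, m: False, y: False}
  {y: True, j: True, m: False, b: False}
  {y: True, j: False, m: False, b: False}
  {b: True, y: True, j: True, m: False}
  {b: True, y: True, j: False, m: False}
  {m: True, j: True, b: False, y: False}
  {m: True, j: False, b: False, y: False}
  {b: True, m: True, j: True, y: False}
  {b: True, m: True, j: False, y: False}
  {y: True, m: True, j: True, b: False}
  {y: True, m: True, j: False, b: False}
  {y: True, m: True, b: True, j: True}


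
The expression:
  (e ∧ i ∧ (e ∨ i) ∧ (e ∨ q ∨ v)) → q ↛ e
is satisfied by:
  {e: False, i: False}
  {i: True, e: False}
  {e: True, i: False}


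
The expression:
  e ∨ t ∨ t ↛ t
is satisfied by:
  {t: True, e: True}
  {t: True, e: False}
  {e: True, t: False}


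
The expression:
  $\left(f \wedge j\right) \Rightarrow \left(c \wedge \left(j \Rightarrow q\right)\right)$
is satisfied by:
  {c: True, q: True, j: False, f: False}
  {c: True, q: False, j: False, f: False}
  {q: True, f: False, c: False, j: False}
  {f: False, q: False, c: False, j: False}
  {f: True, c: True, q: True, j: False}
  {f: True, c: True, q: False, j: False}
  {f: True, q: True, c: False, j: False}
  {f: True, q: False, c: False, j: False}
  {j: True, c: True, q: True, f: False}
  {j: True, c: True, q: False, f: False}
  {j: True, q: True, c: False, f: False}
  {j: True, q: False, c: False, f: False}
  {f: True, j: True, c: True, q: True}


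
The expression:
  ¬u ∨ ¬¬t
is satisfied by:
  {t: True, u: False}
  {u: False, t: False}
  {u: True, t: True}


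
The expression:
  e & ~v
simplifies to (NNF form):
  e & ~v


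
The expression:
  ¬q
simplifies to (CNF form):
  ¬q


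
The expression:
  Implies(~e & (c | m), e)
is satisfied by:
  {e: True, m: False, c: False}
  {e: True, c: True, m: False}
  {e: True, m: True, c: False}
  {e: True, c: True, m: True}
  {c: False, m: False, e: False}


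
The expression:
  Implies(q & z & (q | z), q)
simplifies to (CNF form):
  True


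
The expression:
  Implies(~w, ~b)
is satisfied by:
  {w: True, b: False}
  {b: False, w: False}
  {b: True, w: True}


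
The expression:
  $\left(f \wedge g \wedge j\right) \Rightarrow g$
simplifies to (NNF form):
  $\text{True}$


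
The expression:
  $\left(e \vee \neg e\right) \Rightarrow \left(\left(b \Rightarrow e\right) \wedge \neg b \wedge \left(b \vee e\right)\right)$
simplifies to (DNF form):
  $e \wedge \neg b$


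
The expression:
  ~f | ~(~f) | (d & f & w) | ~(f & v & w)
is always true.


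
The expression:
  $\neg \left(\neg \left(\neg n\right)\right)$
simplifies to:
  $\neg n$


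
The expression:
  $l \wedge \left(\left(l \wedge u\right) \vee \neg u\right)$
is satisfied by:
  {l: True}


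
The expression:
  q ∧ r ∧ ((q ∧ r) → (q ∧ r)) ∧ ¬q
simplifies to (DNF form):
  False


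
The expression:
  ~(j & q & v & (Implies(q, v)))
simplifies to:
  ~j | ~q | ~v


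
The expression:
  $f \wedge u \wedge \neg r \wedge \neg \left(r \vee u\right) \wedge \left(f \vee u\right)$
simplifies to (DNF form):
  $\text{False}$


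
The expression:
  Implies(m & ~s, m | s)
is always true.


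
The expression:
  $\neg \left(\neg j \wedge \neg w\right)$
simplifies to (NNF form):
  $j \vee w$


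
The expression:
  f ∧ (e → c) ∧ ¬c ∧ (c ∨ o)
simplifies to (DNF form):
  f ∧ o ∧ ¬c ∧ ¬e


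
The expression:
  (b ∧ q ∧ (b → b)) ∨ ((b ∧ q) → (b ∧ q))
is always true.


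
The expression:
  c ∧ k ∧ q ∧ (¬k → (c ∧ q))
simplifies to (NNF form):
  c ∧ k ∧ q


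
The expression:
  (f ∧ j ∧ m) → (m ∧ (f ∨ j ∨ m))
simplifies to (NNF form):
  True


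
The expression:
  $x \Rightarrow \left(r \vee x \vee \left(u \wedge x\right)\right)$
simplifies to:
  $\text{True}$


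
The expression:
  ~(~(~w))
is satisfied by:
  {w: False}


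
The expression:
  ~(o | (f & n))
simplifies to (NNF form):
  ~o & (~f | ~n)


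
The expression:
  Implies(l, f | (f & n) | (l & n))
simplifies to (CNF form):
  f | n | ~l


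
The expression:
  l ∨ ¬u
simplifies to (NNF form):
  l ∨ ¬u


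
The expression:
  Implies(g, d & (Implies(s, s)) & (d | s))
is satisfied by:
  {d: True, g: False}
  {g: False, d: False}
  {g: True, d: True}


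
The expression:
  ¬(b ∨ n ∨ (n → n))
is never true.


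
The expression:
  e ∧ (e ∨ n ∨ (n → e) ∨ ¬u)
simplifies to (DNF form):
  e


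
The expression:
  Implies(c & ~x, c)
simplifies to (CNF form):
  True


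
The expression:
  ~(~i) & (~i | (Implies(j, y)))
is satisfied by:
  {i: True, y: True, j: False}
  {i: True, y: False, j: False}
  {i: True, j: True, y: True}


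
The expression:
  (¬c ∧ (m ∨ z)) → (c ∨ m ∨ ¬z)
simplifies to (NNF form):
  c ∨ m ∨ ¬z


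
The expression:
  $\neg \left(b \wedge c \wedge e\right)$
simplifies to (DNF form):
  $\neg b \vee \neg c \vee \neg e$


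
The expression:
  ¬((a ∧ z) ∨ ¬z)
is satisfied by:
  {z: True, a: False}


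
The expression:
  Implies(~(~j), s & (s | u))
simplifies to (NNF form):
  s | ~j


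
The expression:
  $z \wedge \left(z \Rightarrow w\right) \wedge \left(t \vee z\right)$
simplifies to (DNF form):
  $w \wedge z$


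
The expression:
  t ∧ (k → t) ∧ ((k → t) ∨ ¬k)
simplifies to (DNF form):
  t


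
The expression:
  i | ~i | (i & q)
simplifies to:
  True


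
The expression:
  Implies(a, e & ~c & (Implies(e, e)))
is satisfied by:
  {e: True, c: False, a: False}
  {c: False, a: False, e: False}
  {e: True, c: True, a: False}
  {c: True, e: False, a: False}
  {a: True, e: True, c: False}


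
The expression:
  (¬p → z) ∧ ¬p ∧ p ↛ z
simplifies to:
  False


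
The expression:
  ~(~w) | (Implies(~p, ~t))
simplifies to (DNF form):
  p | w | ~t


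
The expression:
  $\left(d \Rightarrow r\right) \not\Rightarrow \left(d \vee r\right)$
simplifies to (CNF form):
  $\neg d \wedge \neg r$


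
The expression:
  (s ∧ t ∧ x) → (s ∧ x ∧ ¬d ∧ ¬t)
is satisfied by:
  {s: False, t: False, x: False}
  {x: True, s: False, t: False}
  {t: True, s: False, x: False}
  {x: True, t: True, s: False}
  {s: True, x: False, t: False}
  {x: True, s: True, t: False}
  {t: True, s: True, x: False}


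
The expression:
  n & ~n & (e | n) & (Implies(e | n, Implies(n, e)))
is never true.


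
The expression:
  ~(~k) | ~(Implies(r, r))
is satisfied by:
  {k: True}


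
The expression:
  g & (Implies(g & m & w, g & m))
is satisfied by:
  {g: True}


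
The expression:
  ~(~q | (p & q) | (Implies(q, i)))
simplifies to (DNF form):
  q & ~i & ~p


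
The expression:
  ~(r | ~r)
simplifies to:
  False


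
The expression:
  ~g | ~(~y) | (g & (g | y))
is always true.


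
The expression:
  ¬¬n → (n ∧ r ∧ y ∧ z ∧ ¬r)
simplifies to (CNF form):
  ¬n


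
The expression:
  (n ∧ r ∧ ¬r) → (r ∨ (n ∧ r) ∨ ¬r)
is always true.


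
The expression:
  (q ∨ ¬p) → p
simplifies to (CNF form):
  p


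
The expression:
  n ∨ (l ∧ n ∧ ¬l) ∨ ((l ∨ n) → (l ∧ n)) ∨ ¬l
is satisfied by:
  {n: True, l: False}
  {l: False, n: False}
  {l: True, n: True}


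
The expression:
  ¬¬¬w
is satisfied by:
  {w: False}


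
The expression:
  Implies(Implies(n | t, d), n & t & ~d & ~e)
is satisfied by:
  {n: True, t: True, d: False}
  {n: True, t: False, d: False}
  {t: True, n: False, d: False}


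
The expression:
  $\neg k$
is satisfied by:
  {k: False}


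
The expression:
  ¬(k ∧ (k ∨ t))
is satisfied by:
  {k: False}


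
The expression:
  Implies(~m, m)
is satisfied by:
  {m: True}


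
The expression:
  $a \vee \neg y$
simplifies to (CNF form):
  $a \vee \neg y$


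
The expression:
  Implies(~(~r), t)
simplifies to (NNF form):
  t | ~r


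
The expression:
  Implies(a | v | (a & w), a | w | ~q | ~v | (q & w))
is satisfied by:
  {w: True, a: True, v: False, q: False}
  {w: True, v: False, q: False, a: False}
  {a: True, v: False, q: False, w: False}
  {a: False, v: False, q: False, w: False}
  {w: True, q: True, a: True, v: False}
  {w: True, q: True, a: False, v: False}
  {q: True, a: True, w: False, v: False}
  {q: True, w: False, v: False, a: False}
  {a: True, w: True, v: True, q: False}
  {w: True, v: True, a: False, q: False}
  {a: True, v: True, w: False, q: False}
  {v: True, w: False, q: False, a: False}
  {w: True, q: True, v: True, a: True}
  {w: True, q: True, v: True, a: False}
  {q: True, v: True, a: True, w: False}


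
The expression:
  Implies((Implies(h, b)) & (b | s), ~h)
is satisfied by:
  {h: False, b: False}
  {b: True, h: False}
  {h: True, b: False}


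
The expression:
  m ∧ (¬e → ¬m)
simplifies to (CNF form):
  e ∧ m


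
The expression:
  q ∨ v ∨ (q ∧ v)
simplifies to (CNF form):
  q ∨ v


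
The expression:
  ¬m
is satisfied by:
  {m: False}


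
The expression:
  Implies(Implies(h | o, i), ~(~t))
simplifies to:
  t | (h & ~i) | (o & ~i)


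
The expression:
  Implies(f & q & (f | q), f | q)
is always true.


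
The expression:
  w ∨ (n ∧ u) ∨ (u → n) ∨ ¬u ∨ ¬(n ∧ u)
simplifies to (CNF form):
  True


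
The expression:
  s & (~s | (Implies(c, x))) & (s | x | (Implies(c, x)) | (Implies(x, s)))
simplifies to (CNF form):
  s & (x | ~c)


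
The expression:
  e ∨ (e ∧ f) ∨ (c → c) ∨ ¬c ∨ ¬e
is always true.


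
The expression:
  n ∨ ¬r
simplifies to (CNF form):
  n ∨ ¬r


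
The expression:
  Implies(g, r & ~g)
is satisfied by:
  {g: False}


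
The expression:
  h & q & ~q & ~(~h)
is never true.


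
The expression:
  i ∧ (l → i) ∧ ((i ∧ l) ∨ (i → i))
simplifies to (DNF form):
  i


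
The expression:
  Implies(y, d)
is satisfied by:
  {d: True, y: False}
  {y: False, d: False}
  {y: True, d: True}


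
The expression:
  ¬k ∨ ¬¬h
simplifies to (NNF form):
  h ∨ ¬k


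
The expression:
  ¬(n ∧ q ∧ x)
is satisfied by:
  {x: False, q: False, n: False}
  {n: True, x: False, q: False}
  {q: True, x: False, n: False}
  {n: True, q: True, x: False}
  {x: True, n: False, q: False}
  {n: True, x: True, q: False}
  {q: True, x: True, n: False}


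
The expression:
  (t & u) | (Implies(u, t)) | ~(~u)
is always true.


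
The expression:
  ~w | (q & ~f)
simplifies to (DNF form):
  ~w | (q & ~f)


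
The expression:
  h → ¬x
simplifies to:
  ¬h ∨ ¬x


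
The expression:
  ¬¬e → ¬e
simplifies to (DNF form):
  ¬e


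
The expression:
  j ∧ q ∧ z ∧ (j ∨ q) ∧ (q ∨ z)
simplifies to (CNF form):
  j ∧ q ∧ z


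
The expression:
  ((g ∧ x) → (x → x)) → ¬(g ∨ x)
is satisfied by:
  {x: False, g: False}


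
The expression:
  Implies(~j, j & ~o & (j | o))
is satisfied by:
  {j: True}


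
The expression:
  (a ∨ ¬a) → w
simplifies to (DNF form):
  w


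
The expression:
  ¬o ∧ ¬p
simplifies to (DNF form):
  ¬o ∧ ¬p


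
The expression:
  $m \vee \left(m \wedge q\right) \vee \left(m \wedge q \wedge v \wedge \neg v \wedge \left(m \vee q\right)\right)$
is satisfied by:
  {m: True}


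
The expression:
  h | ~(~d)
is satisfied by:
  {d: True, h: True}
  {d: True, h: False}
  {h: True, d: False}


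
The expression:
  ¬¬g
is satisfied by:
  {g: True}


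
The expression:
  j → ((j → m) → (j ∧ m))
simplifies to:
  True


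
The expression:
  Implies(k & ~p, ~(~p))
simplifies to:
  p | ~k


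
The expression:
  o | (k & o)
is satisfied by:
  {o: True}


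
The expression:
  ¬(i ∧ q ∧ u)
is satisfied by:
  {u: False, q: False, i: False}
  {i: True, u: False, q: False}
  {q: True, u: False, i: False}
  {i: True, q: True, u: False}
  {u: True, i: False, q: False}
  {i: True, u: True, q: False}
  {q: True, u: True, i: False}


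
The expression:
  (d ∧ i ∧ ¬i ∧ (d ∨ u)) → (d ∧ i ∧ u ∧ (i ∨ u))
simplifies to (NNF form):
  True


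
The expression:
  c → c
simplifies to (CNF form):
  True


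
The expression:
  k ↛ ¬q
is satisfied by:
  {q: True, k: True}


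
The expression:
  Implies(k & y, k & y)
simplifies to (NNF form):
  True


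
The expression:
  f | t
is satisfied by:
  {t: True, f: True}
  {t: True, f: False}
  {f: True, t: False}


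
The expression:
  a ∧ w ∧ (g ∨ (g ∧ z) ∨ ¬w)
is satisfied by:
  {a: True, w: True, g: True}


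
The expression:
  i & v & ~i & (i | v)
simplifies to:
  False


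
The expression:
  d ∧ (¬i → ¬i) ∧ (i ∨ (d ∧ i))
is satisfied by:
  {i: True, d: True}


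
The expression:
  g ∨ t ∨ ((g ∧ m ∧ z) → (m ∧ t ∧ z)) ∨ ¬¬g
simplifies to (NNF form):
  True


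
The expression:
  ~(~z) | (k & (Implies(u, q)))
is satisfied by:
  {k: True, z: True, q: True, u: False}
  {k: True, z: True, q: False, u: False}
  {k: True, z: True, u: True, q: True}
  {k: True, z: True, u: True, q: False}
  {z: True, q: True, u: False, k: False}
  {z: True, q: False, u: False, k: False}
  {z: True, u: True, q: True, k: False}
  {z: True, u: True, q: False, k: False}
  {k: True, q: True, u: False, z: False}
  {k: True, q: False, u: False, z: False}
  {k: True, u: True, q: True, z: False}


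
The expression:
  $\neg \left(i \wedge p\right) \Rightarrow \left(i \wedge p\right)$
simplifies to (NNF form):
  $i \wedge p$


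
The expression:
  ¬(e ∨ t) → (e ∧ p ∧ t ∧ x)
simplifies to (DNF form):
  e ∨ t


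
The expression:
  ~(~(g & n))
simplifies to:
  g & n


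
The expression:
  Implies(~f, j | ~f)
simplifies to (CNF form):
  True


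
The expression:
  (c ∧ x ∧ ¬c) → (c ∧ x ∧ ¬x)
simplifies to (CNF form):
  True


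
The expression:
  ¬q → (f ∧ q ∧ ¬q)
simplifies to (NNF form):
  q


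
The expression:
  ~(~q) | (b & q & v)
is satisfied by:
  {q: True}


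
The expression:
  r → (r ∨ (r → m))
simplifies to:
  True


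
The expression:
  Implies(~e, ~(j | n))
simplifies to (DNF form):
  e | (~j & ~n)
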